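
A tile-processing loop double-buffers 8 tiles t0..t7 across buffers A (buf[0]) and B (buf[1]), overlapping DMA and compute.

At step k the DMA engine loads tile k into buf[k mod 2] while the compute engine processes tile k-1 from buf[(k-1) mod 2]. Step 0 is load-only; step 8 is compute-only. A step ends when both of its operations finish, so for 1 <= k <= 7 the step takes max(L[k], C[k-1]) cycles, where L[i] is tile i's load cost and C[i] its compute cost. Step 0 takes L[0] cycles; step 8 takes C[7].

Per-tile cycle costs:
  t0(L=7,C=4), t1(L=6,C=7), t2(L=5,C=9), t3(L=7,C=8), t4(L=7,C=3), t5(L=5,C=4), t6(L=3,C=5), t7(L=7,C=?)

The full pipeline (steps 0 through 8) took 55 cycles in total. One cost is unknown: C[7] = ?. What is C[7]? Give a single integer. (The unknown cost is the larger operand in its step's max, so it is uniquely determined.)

step 0 → dur = L[0]=7 = 7
step 1 → dur = max(L[1]=6, C[0]=4) = 6
step 2 → dur = max(L[2]=5, C[1]=7) = 7
step 3 → dur = max(L[3]=7, C[2]=9) = 9
step 4 → dur = max(L[4]=7, C[3]=8) = 8
step 5 → dur = max(L[5]=5, C[4]=3) = 5
step 6 → dur = max(L[6]=3, C[5]=4) = 4
step 7 → dur = max(L[7]=7, C[6]=5) = 7
step 8 → dur = C[7]=? = C[7]  (unknown; binding)
sum of known step durations = 53
dur[8] = total - known = 55 - 53 = 2
C[7] is the binding max in step 8, so C[7] = dur[8] = 2

C[7] = 2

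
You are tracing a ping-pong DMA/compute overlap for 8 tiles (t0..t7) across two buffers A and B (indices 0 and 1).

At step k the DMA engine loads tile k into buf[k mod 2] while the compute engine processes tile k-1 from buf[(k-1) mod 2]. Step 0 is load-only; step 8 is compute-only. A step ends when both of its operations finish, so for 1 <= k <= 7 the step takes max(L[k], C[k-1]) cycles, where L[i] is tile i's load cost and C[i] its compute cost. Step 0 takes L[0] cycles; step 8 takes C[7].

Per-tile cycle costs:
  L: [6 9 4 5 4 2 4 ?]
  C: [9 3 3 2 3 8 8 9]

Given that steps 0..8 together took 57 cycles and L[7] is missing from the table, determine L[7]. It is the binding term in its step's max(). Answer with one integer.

L[7] = 9

step 0 | dur = L[0]=6 = 6
step 1 | dur = max(L[1]=9, C[0]=9) = 9
step 2 | dur = max(L[2]=4, C[1]=3) = 4
step 3 | dur = max(L[3]=5, C[2]=3) = 5
step 4 | dur = max(L[4]=4, C[3]=2) = 4
step 5 | dur = max(L[5]=2, C[4]=3) = 3
step 6 | dur = max(L[6]=4, C[5]=8) = 8
step 7 | dur = max(L[7]=?, C[6]=8) = L[7]  (unknown; binding)
step 8 | dur = C[7]=9 = 9
sum of known step durations = 48
dur[7] = total - known = 57 - 48 = 9
L[7] is the binding max in step 7, so L[7] = dur[7] = 9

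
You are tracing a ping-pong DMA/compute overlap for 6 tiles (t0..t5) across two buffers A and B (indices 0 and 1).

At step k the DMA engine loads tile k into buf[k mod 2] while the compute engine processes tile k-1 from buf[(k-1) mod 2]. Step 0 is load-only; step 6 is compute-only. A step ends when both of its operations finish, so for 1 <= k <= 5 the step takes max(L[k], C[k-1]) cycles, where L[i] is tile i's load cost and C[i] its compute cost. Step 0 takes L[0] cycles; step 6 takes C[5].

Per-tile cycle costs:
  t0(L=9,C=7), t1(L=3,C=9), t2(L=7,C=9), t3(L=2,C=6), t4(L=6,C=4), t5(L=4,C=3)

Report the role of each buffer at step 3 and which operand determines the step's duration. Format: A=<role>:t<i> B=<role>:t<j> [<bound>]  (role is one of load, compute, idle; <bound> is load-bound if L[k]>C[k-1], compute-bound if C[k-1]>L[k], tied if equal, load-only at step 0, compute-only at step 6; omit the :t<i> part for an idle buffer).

step 0: L[0]=9 → dur=9, Σ=9 | A=load:t0 B=idle [load-only]
step 1: L[1]=3 C[0]=7 → dur=7, Σ=16 | A=compute:t0 B=load:t1 [compute-bound]
step 2: L[2]=7 C[1]=9 → dur=9, Σ=25 | A=load:t2 B=compute:t1 [compute-bound]
step 3: L[3]=2 C[2]=9 → dur=9, Σ=34 | A=compute:t2 B=load:t3 [compute-bound]
step 4: L[4]=6 C[3]=6 → dur=6, Σ=40 | A=load:t4 B=compute:t3 [tied]
step 5: L[5]=4 C[4]=4 → dur=4, Σ=44 | A=compute:t4 B=load:t5 [tied]
step 6: C[5]=3 → dur=3, Σ=47 | A=idle B=compute:t5 [compute-only]

step 3: A=compute:t2 B=load:t3 [compute-bound]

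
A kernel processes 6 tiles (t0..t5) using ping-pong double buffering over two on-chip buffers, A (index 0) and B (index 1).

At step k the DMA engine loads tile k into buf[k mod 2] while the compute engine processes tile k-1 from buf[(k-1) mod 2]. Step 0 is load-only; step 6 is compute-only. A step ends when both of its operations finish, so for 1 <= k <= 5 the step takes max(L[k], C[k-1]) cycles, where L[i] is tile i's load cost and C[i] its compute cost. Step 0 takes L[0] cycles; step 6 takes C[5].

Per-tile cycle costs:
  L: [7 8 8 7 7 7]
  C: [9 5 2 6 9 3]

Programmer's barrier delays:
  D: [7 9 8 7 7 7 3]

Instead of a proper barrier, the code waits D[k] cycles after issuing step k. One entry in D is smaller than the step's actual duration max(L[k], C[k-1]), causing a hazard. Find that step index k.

hazard at step 5

k=0 barrier L[0]=7→7c, D[0]=7 ok
k=1 barrier max(L[1]=8,C[0]=9)→9c, D[1]=9 ok
k=2 barrier max(L[2]=8,C[1]=5)→8c, D[2]=8 ok
k=3 barrier max(L[3]=7,C[2]=2)→7c, D[3]=7 ok
k=4 barrier max(L[4]=7,C[3]=6)→7c, D[4]=7 ok
k=5 barrier max(L[5]=7,C[4]=9)→9c, D[5]=7 SHORT
k=6 barrier C[5]=3→3c, D[6]=3 ok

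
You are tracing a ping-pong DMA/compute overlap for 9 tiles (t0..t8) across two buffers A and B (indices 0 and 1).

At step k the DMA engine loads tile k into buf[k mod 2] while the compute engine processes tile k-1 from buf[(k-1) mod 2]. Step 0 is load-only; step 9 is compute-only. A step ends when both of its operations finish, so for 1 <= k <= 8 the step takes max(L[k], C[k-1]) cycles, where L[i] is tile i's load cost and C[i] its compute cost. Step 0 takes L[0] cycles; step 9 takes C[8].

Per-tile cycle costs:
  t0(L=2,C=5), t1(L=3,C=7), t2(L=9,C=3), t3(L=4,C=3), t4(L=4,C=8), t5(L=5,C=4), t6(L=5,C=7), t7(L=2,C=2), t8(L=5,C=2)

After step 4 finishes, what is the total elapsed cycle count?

end_cycle[4] = 24

k=0 load=t0/2c comp=- wait=2 total=2
k=1 load=t1/3c comp=t0/5c wait=5 total=7
k=2 load=t2/9c comp=t1/7c wait=9 total=16
k=3 load=t3/4c comp=t2/3c wait=4 total=20
k=4 load=t4/4c comp=t3/3c wait=4 total=24
k=5 load=t5/5c comp=t4/8c wait=8 total=32
k=6 load=t6/5c comp=t5/4c wait=5 total=37
k=7 load=t7/2c comp=t6/7c wait=7 total=44
k=8 load=t8/5c comp=t7/2c wait=5 total=49
k=9 load=- comp=t8/2c wait=2 total=51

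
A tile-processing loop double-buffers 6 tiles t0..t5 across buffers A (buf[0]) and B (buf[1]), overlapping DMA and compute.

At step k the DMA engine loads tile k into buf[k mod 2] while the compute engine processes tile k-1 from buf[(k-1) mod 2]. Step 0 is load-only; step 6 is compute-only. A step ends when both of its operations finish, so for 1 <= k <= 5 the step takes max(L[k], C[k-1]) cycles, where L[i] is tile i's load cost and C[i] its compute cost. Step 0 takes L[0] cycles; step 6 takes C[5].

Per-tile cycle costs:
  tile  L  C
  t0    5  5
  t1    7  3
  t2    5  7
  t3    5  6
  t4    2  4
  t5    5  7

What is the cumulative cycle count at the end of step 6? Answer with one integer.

k=0 load=t0/5c comp=- wait=5 total=5
k=1 load=t1/7c comp=t0/5c wait=7 total=12
k=2 load=t2/5c comp=t1/3c wait=5 total=17
k=3 load=t3/5c comp=t2/7c wait=7 total=24
k=4 load=t4/2c comp=t3/6c wait=6 total=30
k=5 load=t5/5c comp=t4/4c wait=5 total=35
k=6 load=- comp=t5/7c wait=7 total=42

end_cycle[6] = 42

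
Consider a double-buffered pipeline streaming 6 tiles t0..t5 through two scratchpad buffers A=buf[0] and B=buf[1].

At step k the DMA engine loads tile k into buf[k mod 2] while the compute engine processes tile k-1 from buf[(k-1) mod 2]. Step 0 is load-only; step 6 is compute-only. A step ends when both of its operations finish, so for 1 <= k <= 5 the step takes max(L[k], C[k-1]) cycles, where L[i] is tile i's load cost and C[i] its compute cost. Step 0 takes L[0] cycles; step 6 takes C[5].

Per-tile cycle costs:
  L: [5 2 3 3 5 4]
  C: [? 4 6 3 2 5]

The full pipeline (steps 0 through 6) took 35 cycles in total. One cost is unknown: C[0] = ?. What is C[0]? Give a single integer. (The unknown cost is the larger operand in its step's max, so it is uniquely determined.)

C[0] = 6

step 0 = dur = L[0]=5 = 5
step 1 = dur = max(L[1]=2, C[0]=?) = C[0]  (unknown; binding)
step 2 = dur = max(L[2]=3, C[1]=4) = 4
step 3 = dur = max(L[3]=3, C[2]=6) = 6
step 4 = dur = max(L[4]=5, C[3]=3) = 5
step 5 = dur = max(L[5]=4, C[4]=2) = 4
step 6 = dur = C[5]=5 = 5
sum of known step durations = 29
dur[1] = total - known = 35 - 29 = 6
C[0] is the binding max in step 1, so C[0] = dur[1] = 6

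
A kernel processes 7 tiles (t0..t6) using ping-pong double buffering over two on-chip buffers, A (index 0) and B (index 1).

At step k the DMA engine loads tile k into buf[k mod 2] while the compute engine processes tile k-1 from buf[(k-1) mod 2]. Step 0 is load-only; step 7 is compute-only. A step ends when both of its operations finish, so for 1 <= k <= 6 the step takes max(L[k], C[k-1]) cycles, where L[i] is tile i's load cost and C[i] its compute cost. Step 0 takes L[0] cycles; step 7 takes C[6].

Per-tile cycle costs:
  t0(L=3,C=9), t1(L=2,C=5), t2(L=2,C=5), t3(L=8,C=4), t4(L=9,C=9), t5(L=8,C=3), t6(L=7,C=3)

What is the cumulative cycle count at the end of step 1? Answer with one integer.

end_cycle[1] = 12

[0] DMA t0→A (3c) ∥ CU idle ⇒ 3c, clock 3
[1] DMA t1→B (2c) ∥ CU A:t0 (9c) ⇒ 9c, clock 12
[2] DMA t2→A (2c) ∥ CU B:t1 (5c) ⇒ 5c, clock 17
[3] DMA t3→B (8c) ∥ CU A:t2 (5c) ⇒ 8c, clock 25
[4] DMA t4→A (9c) ∥ CU B:t3 (4c) ⇒ 9c, clock 34
[5] DMA t5→B (8c) ∥ CU A:t4 (9c) ⇒ 9c, clock 43
[6] DMA t6→A (7c) ∥ CU B:t5 (3c) ⇒ 7c, clock 50
[7] DMA idle ∥ CU A:t6 (3c) ⇒ 3c, clock 53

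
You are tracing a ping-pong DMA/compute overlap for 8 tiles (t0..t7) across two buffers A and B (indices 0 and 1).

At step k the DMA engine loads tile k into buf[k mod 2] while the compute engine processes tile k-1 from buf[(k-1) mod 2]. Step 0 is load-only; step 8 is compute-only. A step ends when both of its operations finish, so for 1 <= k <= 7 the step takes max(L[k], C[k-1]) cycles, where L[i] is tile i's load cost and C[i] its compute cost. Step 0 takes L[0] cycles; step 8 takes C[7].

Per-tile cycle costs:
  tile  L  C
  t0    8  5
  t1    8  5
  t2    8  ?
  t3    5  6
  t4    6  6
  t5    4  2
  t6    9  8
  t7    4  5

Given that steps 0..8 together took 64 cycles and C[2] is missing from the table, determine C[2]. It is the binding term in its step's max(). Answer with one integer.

step 0 → dur = L[0]=8 = 8
step 1 → dur = max(L[1]=8, C[0]=5) = 8
step 2 → dur = max(L[2]=8, C[1]=5) = 8
step 3 → dur = max(L[3]=5, C[2]=?) = C[2]  (unknown; binding)
step 4 → dur = max(L[4]=6, C[3]=6) = 6
step 5 → dur = max(L[5]=4, C[4]=6) = 6
step 6 → dur = max(L[6]=9, C[5]=2) = 9
step 7 → dur = max(L[7]=4, C[6]=8) = 8
step 8 → dur = C[7]=5 = 5
sum of known step durations = 58
dur[3] = total - known = 64 - 58 = 6
C[2] is the binding max in step 3, so C[2] = dur[3] = 6

C[2] = 6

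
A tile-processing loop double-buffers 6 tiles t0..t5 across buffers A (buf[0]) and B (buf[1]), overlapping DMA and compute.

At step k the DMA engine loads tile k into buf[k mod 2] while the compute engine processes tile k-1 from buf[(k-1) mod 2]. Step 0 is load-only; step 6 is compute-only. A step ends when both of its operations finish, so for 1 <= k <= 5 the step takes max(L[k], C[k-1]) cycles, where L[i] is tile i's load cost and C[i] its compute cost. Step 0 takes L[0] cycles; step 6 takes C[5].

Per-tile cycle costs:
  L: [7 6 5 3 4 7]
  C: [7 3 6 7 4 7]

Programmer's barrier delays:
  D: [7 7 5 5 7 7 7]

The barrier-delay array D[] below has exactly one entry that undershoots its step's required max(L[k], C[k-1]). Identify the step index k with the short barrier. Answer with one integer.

hazard at step 3

step 0: need L[0]=7 = 7; D[0]=7 ok
step 1: need max(L[1]=6,C[0]=7) = 7; D[1]=7 ok
step 2: need max(L[2]=5,C[1]=3) = 5; D[2]=5 ok
step 3: need max(L[3]=3,C[2]=6) = 6; D[3]=5 SHORT
step 4: need max(L[4]=4,C[3]=7) = 7; D[4]=7 ok
step 5: need max(L[5]=7,C[4]=4) = 7; D[5]=7 ok
step 6: need C[5]=7 = 7; D[6]=7 ok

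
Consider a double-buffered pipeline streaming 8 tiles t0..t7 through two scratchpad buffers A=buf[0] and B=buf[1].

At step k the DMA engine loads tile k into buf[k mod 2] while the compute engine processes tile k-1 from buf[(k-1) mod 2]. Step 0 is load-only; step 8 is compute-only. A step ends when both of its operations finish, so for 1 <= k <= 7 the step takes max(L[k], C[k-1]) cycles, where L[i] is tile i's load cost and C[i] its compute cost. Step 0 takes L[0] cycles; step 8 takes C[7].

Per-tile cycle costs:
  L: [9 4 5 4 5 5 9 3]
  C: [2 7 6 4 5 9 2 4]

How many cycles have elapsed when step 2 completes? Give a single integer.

step 0: L[0]=9 → dur=9, Σ=9 | A=load:t0 B=idle [load-only]
step 1: L[1]=4 C[0]=2 → dur=4, Σ=13 | A=compute:t0 B=load:t1 [load-bound]
step 2: L[2]=5 C[1]=7 → dur=7, Σ=20 | A=load:t2 B=compute:t1 [compute-bound]
step 3: L[3]=4 C[2]=6 → dur=6, Σ=26 | A=compute:t2 B=load:t3 [compute-bound]
step 4: L[4]=5 C[3]=4 → dur=5, Σ=31 | A=load:t4 B=compute:t3 [load-bound]
step 5: L[5]=5 C[4]=5 → dur=5, Σ=36 | A=compute:t4 B=load:t5 [tied]
step 6: L[6]=9 C[5]=9 → dur=9, Σ=45 | A=load:t6 B=compute:t5 [tied]
step 7: L[7]=3 C[6]=2 → dur=3, Σ=48 | A=compute:t6 B=load:t7 [load-bound]
step 8: C[7]=4 → dur=4, Σ=52 | A=idle B=compute:t7 [compute-only]

end_cycle[2] = 20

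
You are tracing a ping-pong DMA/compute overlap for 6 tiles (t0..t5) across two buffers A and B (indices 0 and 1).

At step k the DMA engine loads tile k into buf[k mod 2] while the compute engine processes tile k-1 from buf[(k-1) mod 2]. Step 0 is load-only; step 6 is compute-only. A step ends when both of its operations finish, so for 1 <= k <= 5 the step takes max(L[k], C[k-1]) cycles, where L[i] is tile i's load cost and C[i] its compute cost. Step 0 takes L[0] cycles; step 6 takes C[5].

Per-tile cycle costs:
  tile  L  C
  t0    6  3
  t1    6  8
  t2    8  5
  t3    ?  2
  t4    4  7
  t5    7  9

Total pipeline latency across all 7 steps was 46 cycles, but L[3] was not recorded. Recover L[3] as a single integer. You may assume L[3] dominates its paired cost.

step 0 → dur = L[0]=6 = 6
step 1 → dur = max(L[1]=6, C[0]=3) = 6
step 2 → dur = max(L[2]=8, C[1]=8) = 8
step 3 → dur = max(L[3]=?, C[2]=5) = L[3]  (unknown; binding)
step 4 → dur = max(L[4]=4, C[3]=2) = 4
step 5 → dur = max(L[5]=7, C[4]=7) = 7
step 6 → dur = C[5]=9 = 9
sum of known step durations = 40
dur[3] = total - known = 46 - 40 = 6
L[3] is the binding max in step 3, so L[3] = dur[3] = 6

L[3] = 6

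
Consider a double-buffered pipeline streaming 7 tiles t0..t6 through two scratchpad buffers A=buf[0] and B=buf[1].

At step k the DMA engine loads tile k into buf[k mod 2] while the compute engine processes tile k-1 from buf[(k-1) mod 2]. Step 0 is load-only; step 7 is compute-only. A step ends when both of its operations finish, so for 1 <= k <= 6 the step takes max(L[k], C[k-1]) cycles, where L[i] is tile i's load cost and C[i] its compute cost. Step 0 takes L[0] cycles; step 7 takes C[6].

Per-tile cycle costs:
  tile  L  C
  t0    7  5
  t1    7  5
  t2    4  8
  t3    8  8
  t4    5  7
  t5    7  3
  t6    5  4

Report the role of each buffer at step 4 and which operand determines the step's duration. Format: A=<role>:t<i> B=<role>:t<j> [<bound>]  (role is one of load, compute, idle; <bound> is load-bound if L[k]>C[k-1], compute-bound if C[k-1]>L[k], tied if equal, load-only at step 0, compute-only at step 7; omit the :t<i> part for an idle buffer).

step 4: A=load:t4 B=compute:t3 [compute-bound]

  0. 7=7c; end=7; A:t0 B:-
  1. max(7,5)=7c; end=14; A:t0 B:t1
  2. max(4,5)=5c; end=19; A:t2 B:t1
  3. max(8,8)=8c; end=27; A:t2 B:t3
  4. max(5,8)=8c; end=35; A:t4 B:t3
  5. max(7,7)=7c; end=42; A:t4 B:t5
  6. max(5,3)=5c; end=47; A:t6 B:t5
  7. 4=4c; end=51; A:t6 B:t5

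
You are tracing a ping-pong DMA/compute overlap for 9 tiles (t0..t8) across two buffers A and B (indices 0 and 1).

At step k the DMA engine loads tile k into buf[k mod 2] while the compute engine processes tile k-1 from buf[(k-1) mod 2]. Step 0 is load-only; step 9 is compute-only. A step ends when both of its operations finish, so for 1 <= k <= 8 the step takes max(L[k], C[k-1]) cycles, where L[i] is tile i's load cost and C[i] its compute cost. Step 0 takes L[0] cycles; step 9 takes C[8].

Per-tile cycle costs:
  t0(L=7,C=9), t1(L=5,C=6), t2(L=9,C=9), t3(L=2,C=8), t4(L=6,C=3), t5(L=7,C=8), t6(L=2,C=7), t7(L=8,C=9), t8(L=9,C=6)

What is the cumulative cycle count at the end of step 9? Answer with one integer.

end_cycle[9] = 80

[0] DMA t0→A (7c) ∥ CU idle ⇒ 7c, clock 7
[1] DMA t1→B (5c) ∥ CU A:t0 (9c) ⇒ 9c, clock 16
[2] DMA t2→A (9c) ∥ CU B:t1 (6c) ⇒ 9c, clock 25
[3] DMA t3→B (2c) ∥ CU A:t2 (9c) ⇒ 9c, clock 34
[4] DMA t4→A (6c) ∥ CU B:t3 (8c) ⇒ 8c, clock 42
[5] DMA t5→B (7c) ∥ CU A:t4 (3c) ⇒ 7c, clock 49
[6] DMA t6→A (2c) ∥ CU B:t5 (8c) ⇒ 8c, clock 57
[7] DMA t7→B (8c) ∥ CU A:t6 (7c) ⇒ 8c, clock 65
[8] DMA t8→A (9c) ∥ CU B:t7 (9c) ⇒ 9c, clock 74
[9] DMA idle ∥ CU A:t8 (6c) ⇒ 6c, clock 80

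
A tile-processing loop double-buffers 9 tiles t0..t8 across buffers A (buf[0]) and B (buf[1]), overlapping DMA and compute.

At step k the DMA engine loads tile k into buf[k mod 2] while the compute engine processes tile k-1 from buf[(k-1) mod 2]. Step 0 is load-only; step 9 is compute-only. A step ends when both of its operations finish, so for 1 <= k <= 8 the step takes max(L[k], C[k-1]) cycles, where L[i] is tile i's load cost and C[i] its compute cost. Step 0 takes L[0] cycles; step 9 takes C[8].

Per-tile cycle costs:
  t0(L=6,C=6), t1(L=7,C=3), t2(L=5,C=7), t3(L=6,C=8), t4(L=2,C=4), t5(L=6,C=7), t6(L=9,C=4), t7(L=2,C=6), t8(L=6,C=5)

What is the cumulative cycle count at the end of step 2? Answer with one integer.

  0. 6=6c; end=6; A:t0 B:-
  1. max(7,6)=7c; end=13; A:t0 B:t1
  2. max(5,3)=5c; end=18; A:t2 B:t1
  3. max(6,7)=7c; end=25; A:t2 B:t3
  4. max(2,8)=8c; end=33; A:t4 B:t3
  5. max(6,4)=6c; end=39; A:t4 B:t5
  6. max(9,7)=9c; end=48; A:t6 B:t5
  7. max(2,4)=4c; end=52; A:t6 B:t7
  8. max(6,6)=6c; end=58; A:t8 B:t7
  9. 5=5c; end=63; A:t8 B:t7

end_cycle[2] = 18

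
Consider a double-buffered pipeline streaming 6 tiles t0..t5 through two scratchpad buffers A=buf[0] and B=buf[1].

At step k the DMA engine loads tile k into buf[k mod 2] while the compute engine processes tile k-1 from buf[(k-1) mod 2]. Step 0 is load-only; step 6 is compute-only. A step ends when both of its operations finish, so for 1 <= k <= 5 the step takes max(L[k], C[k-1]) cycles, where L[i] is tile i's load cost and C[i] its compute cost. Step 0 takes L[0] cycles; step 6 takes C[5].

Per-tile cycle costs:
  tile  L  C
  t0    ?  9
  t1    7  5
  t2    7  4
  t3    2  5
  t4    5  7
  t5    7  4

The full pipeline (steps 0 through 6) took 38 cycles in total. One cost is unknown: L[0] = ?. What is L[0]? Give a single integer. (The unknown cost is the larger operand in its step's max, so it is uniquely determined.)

step 0 | dur = L[0]=? = L[0]  (unknown; binding)
step 1 | dur = max(L[1]=7, C[0]=9) = 9
step 2 | dur = max(L[2]=7, C[1]=5) = 7
step 3 | dur = max(L[3]=2, C[2]=4) = 4
step 4 | dur = max(L[4]=5, C[3]=5) = 5
step 5 | dur = max(L[5]=7, C[4]=7) = 7
step 6 | dur = C[5]=4 = 4
sum of known step durations = 36
dur[0] = total - known = 38 - 36 = 2
L[0] is the binding max in step 0, so L[0] = dur[0] = 2

L[0] = 2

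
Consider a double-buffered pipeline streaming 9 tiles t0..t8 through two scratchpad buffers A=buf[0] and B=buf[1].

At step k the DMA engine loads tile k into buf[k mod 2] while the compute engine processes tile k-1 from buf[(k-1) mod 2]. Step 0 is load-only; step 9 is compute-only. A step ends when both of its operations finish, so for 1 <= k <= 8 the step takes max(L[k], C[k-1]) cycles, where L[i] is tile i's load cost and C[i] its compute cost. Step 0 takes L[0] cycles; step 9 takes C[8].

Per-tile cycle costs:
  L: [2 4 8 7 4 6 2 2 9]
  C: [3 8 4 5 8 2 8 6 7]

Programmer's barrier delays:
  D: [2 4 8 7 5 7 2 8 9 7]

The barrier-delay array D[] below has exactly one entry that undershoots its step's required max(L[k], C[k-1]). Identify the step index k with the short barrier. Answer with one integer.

k=0 barrier L[0]=2→2c, D[0]=2 ok
k=1 barrier max(L[1]=4,C[0]=3)→4c, D[1]=4 ok
k=2 barrier max(L[2]=8,C[1]=8)→8c, D[2]=8 ok
k=3 barrier max(L[3]=7,C[2]=4)→7c, D[3]=7 ok
k=4 barrier max(L[4]=4,C[3]=5)→5c, D[4]=5 ok
k=5 barrier max(L[5]=6,C[4]=8)→8c, D[5]=7 SHORT
k=6 barrier max(L[6]=2,C[5]=2)→2c, D[6]=2 ok
k=7 barrier max(L[7]=2,C[6]=8)→8c, D[7]=8 ok
k=8 barrier max(L[8]=9,C[7]=6)→9c, D[8]=9 ok
k=9 barrier C[8]=7→7c, D[9]=7 ok

hazard at step 5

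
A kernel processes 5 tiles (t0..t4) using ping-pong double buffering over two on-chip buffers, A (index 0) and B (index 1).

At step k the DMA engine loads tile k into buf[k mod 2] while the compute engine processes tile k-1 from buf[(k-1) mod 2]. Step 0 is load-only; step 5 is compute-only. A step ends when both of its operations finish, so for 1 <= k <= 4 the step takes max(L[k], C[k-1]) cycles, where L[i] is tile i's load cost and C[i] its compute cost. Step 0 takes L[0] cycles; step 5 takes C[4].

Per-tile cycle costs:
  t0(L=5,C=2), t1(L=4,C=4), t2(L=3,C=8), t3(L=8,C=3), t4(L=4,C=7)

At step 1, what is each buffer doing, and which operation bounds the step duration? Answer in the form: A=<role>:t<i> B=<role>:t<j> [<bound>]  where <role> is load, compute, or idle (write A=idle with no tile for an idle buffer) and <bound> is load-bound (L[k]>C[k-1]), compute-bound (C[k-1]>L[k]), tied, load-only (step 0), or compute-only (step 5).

step 1: A=compute:t0 B=load:t1 [load-bound]

  0. 5=5c; end=5; A:t0 B:-
  1. max(4,2)=4c; end=9; A:t0 B:t1
  2. max(3,4)=4c; end=13; A:t2 B:t1
  3. max(8,8)=8c; end=21; A:t2 B:t3
  4. max(4,3)=4c; end=25; A:t4 B:t3
  5. 7=7c; end=32; A:t4 B:t3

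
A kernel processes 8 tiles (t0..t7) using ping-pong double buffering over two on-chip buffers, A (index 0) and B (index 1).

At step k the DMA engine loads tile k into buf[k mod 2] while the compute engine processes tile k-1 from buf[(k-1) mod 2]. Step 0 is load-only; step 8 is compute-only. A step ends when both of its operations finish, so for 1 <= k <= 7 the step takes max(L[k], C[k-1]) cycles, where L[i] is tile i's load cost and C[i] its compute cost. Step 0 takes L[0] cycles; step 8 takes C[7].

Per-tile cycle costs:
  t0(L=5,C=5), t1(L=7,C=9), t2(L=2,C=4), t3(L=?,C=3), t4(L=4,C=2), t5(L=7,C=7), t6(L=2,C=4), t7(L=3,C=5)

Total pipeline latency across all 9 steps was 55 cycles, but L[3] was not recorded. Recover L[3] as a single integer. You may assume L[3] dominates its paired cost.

L[3] = 7

step 0 = dur = L[0]=5 = 5
step 1 = dur = max(L[1]=7, C[0]=5) = 7
step 2 = dur = max(L[2]=2, C[1]=9) = 9
step 3 = dur = max(L[3]=?, C[2]=4) = L[3]  (unknown; binding)
step 4 = dur = max(L[4]=4, C[3]=3) = 4
step 5 = dur = max(L[5]=7, C[4]=2) = 7
step 6 = dur = max(L[6]=2, C[5]=7) = 7
step 7 = dur = max(L[7]=3, C[6]=4) = 4
step 8 = dur = C[7]=5 = 5
sum of known step durations = 48
dur[3] = total - known = 55 - 48 = 7
L[3] is the binding max in step 3, so L[3] = dur[3] = 7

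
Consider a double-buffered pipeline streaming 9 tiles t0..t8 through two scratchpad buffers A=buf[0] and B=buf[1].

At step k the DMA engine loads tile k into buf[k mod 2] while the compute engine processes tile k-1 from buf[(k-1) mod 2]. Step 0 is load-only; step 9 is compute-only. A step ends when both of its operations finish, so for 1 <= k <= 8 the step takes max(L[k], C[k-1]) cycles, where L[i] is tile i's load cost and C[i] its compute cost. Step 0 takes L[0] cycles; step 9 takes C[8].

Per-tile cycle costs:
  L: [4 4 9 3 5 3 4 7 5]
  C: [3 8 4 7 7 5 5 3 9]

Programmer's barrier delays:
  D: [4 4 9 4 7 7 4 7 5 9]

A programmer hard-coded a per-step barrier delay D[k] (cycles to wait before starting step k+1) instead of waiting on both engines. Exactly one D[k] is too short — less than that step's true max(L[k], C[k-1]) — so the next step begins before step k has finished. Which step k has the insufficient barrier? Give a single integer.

step 0: need L[0]=4 = 4; D[0]=4 ok
step 1: need max(L[1]=4,C[0]=3) = 4; D[1]=4 ok
step 2: need max(L[2]=9,C[1]=8) = 9; D[2]=9 ok
step 3: need max(L[3]=3,C[2]=4) = 4; D[3]=4 ok
step 4: need max(L[4]=5,C[3]=7) = 7; D[4]=7 ok
step 5: need max(L[5]=3,C[4]=7) = 7; D[5]=7 ok
step 6: need max(L[6]=4,C[5]=5) = 5; D[6]=4 SHORT
step 7: need max(L[7]=7,C[6]=5) = 7; D[7]=7 ok
step 8: need max(L[8]=5,C[7]=3) = 5; D[8]=5 ok
step 9: need C[8]=9 = 9; D[9]=9 ok

hazard at step 6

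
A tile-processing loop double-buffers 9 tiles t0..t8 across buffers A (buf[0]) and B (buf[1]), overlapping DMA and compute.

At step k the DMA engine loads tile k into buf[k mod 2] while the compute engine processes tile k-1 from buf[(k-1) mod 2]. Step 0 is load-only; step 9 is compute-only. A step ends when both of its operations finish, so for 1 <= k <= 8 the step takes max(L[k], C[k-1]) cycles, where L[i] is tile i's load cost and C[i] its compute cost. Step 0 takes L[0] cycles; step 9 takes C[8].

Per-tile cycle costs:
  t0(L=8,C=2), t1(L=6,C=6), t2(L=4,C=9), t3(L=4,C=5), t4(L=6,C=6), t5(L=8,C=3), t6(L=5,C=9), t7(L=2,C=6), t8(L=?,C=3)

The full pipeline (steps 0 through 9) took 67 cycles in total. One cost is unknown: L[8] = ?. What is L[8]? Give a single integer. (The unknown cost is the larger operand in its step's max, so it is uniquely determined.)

step 0 = dur = L[0]=8 = 8
step 1 = dur = max(L[1]=6, C[0]=2) = 6
step 2 = dur = max(L[2]=4, C[1]=6) = 6
step 3 = dur = max(L[3]=4, C[2]=9) = 9
step 4 = dur = max(L[4]=6, C[3]=5) = 6
step 5 = dur = max(L[5]=8, C[4]=6) = 8
step 6 = dur = max(L[6]=5, C[5]=3) = 5
step 7 = dur = max(L[7]=2, C[6]=9) = 9
step 8 = dur = max(L[8]=?, C[7]=6) = L[8]  (unknown; binding)
step 9 = dur = C[8]=3 = 3
sum of known step durations = 60
dur[8] = total - known = 67 - 60 = 7
L[8] is the binding max in step 8, so L[8] = dur[8] = 7

L[8] = 7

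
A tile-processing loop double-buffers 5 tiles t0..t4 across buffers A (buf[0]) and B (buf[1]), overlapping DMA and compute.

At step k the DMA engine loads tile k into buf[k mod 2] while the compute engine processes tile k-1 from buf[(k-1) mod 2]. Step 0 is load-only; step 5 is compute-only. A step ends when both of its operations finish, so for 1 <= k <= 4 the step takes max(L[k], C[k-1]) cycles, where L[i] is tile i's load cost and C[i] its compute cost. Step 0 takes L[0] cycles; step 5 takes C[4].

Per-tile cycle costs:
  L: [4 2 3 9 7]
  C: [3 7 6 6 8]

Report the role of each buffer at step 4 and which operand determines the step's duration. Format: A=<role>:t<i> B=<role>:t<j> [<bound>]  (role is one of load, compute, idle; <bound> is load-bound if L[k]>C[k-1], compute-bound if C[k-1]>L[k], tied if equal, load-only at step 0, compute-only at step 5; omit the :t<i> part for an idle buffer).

  0. 4=4c; end=4; A:t0 B:-
  1. max(2,3)=3c; end=7; A:t0 B:t1
  2. max(3,7)=7c; end=14; A:t2 B:t1
  3. max(9,6)=9c; end=23; A:t2 B:t3
  4. max(7,6)=7c; end=30; A:t4 B:t3
  5. 8=8c; end=38; A:t4 B:t3

step 4: A=load:t4 B=compute:t3 [load-bound]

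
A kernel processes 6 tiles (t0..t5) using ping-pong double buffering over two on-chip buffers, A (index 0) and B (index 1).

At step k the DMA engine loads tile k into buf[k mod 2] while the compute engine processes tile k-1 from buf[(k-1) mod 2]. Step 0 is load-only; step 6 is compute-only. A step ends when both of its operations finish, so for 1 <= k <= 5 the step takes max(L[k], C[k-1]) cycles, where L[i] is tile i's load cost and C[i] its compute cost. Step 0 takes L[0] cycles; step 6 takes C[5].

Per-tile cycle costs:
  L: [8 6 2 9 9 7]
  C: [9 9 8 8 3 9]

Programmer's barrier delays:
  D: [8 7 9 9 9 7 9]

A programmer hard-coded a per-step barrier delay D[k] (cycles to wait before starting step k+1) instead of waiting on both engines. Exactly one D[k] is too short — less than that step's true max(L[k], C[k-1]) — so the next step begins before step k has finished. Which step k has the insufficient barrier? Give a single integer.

step 0: need L[0]=8 = 8; D[0]=8 ok
step 1: need max(L[1]=6,C[0]=9) = 9; D[1]=7 SHORT
step 2: need max(L[2]=2,C[1]=9) = 9; D[2]=9 ok
step 3: need max(L[3]=9,C[2]=8) = 9; D[3]=9 ok
step 4: need max(L[4]=9,C[3]=8) = 9; D[4]=9 ok
step 5: need max(L[5]=7,C[4]=3) = 7; D[5]=7 ok
step 6: need C[5]=9 = 9; D[6]=9 ok

hazard at step 1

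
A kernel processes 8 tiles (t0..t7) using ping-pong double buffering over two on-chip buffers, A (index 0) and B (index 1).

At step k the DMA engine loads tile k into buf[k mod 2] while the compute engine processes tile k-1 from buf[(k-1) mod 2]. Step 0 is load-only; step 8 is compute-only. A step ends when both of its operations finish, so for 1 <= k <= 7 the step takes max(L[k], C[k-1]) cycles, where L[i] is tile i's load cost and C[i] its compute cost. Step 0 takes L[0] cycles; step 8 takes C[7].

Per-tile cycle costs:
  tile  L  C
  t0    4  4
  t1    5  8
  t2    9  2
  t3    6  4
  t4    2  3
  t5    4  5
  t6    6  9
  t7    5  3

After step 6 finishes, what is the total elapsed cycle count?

end_cycle[6] = 38

step 0: L[0]=4 → dur=4, Σ=4 | A=load:t0 B=idle [load-only]
step 1: L[1]=5 C[0]=4 → dur=5, Σ=9 | A=compute:t0 B=load:t1 [load-bound]
step 2: L[2]=9 C[1]=8 → dur=9, Σ=18 | A=load:t2 B=compute:t1 [load-bound]
step 3: L[3]=6 C[2]=2 → dur=6, Σ=24 | A=compute:t2 B=load:t3 [load-bound]
step 4: L[4]=2 C[3]=4 → dur=4, Σ=28 | A=load:t4 B=compute:t3 [compute-bound]
step 5: L[5]=4 C[4]=3 → dur=4, Σ=32 | A=compute:t4 B=load:t5 [load-bound]
step 6: L[6]=6 C[5]=5 → dur=6, Σ=38 | A=load:t6 B=compute:t5 [load-bound]
step 7: L[7]=5 C[6]=9 → dur=9, Σ=47 | A=compute:t6 B=load:t7 [compute-bound]
step 8: C[7]=3 → dur=3, Σ=50 | A=idle B=compute:t7 [compute-only]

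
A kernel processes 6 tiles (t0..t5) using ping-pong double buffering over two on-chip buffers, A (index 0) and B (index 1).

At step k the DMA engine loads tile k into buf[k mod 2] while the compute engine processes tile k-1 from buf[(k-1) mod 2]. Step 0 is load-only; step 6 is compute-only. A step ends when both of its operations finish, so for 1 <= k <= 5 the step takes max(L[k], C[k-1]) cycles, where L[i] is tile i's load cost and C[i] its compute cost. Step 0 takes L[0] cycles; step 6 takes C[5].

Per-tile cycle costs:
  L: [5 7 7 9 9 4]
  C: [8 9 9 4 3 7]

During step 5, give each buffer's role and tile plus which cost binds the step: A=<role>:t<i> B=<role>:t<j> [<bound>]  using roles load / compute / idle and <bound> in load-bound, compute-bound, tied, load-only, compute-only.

  0. 5=5c; end=5; A:t0 B:-
  1. max(7,8)=8c; end=13; A:t0 B:t1
  2. max(7,9)=9c; end=22; A:t2 B:t1
  3. max(9,9)=9c; end=31; A:t2 B:t3
  4. max(9,4)=9c; end=40; A:t4 B:t3
  5. max(4,3)=4c; end=44; A:t4 B:t5
  6. 7=7c; end=51; A:t4 B:t5

step 5: A=compute:t4 B=load:t5 [load-bound]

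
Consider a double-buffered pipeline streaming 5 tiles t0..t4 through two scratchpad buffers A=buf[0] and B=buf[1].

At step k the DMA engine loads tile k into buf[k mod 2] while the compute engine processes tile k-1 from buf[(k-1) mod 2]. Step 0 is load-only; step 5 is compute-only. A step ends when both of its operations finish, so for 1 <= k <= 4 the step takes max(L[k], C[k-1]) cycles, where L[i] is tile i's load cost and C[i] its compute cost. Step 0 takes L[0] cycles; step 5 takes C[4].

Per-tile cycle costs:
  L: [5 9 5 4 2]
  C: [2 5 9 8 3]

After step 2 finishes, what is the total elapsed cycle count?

end_cycle[2] = 19

step 0: L[0]=5 → dur=5, Σ=5 | A=load:t0 B=idle [load-only]
step 1: L[1]=9 C[0]=2 → dur=9, Σ=14 | A=compute:t0 B=load:t1 [load-bound]
step 2: L[2]=5 C[1]=5 → dur=5, Σ=19 | A=load:t2 B=compute:t1 [tied]
step 3: L[3]=4 C[2]=9 → dur=9, Σ=28 | A=compute:t2 B=load:t3 [compute-bound]
step 4: L[4]=2 C[3]=8 → dur=8, Σ=36 | A=load:t4 B=compute:t3 [compute-bound]
step 5: C[4]=3 → dur=3, Σ=39 | A=compute:t4 B=idle [compute-only]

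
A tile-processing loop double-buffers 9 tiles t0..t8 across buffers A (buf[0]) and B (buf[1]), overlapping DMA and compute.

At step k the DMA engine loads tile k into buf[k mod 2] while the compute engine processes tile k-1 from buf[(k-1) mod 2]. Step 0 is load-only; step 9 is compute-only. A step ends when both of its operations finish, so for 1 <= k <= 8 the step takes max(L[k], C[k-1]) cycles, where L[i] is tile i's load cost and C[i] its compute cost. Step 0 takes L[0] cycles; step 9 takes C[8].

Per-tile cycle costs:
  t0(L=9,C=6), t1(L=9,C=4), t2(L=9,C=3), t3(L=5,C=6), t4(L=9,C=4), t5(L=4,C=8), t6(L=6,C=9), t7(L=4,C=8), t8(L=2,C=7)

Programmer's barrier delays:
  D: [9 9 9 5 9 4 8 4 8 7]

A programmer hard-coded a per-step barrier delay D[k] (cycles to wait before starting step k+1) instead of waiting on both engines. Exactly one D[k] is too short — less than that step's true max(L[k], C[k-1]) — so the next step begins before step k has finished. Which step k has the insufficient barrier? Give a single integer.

k=0 barrier L[0]=9→9c, D[0]=9 ok
k=1 barrier max(L[1]=9,C[0]=6)→9c, D[1]=9 ok
k=2 barrier max(L[2]=9,C[1]=4)→9c, D[2]=9 ok
k=3 barrier max(L[3]=5,C[2]=3)→5c, D[3]=5 ok
k=4 barrier max(L[4]=9,C[3]=6)→9c, D[4]=9 ok
k=5 barrier max(L[5]=4,C[4]=4)→4c, D[5]=4 ok
k=6 barrier max(L[6]=6,C[5]=8)→8c, D[6]=8 ok
k=7 barrier max(L[7]=4,C[6]=9)→9c, D[7]=4 SHORT
k=8 barrier max(L[8]=2,C[7]=8)→8c, D[8]=8 ok
k=9 barrier C[8]=7→7c, D[9]=7 ok

hazard at step 7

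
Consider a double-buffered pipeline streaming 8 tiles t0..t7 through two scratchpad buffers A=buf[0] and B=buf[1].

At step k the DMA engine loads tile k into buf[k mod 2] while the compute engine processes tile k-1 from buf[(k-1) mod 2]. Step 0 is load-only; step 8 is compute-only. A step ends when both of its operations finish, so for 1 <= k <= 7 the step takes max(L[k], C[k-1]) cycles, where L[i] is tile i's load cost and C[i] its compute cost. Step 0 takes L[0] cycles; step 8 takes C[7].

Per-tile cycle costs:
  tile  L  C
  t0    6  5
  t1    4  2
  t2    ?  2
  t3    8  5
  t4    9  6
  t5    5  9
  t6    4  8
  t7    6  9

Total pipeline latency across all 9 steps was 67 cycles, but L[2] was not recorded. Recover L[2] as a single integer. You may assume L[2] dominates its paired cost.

step 0: dur = L[0]=6 = 6
step 1: dur = max(L[1]=4, C[0]=5) = 5
step 2: dur = max(L[2]=?, C[1]=2) = L[2]  (unknown; binding)
step 3: dur = max(L[3]=8, C[2]=2) = 8
step 4: dur = max(L[4]=9, C[3]=5) = 9
step 5: dur = max(L[5]=5, C[4]=6) = 6
step 6: dur = max(L[6]=4, C[5]=9) = 9
step 7: dur = max(L[7]=6, C[6]=8) = 8
step 8: dur = C[7]=9 = 9
sum of known step durations = 60
dur[2] = total - known = 67 - 60 = 7
L[2] is the binding max in step 2, so L[2] = dur[2] = 7

L[2] = 7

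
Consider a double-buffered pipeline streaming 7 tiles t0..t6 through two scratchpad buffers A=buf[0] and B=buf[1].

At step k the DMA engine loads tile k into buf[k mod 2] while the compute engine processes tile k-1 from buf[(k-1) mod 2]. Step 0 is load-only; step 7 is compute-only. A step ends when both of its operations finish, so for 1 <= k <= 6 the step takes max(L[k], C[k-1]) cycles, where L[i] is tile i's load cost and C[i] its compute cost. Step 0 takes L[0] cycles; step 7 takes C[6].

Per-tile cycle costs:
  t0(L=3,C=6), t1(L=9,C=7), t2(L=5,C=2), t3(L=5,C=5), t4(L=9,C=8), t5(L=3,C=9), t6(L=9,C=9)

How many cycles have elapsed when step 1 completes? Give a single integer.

end_cycle[1] = 12

[0] DMA t0→A (3c) ∥ CU idle ⇒ 3c, clock 3
[1] DMA t1→B (9c) ∥ CU A:t0 (6c) ⇒ 9c, clock 12
[2] DMA t2→A (5c) ∥ CU B:t1 (7c) ⇒ 7c, clock 19
[3] DMA t3→B (5c) ∥ CU A:t2 (2c) ⇒ 5c, clock 24
[4] DMA t4→A (9c) ∥ CU B:t3 (5c) ⇒ 9c, clock 33
[5] DMA t5→B (3c) ∥ CU A:t4 (8c) ⇒ 8c, clock 41
[6] DMA t6→A (9c) ∥ CU B:t5 (9c) ⇒ 9c, clock 50
[7] DMA idle ∥ CU A:t6 (9c) ⇒ 9c, clock 59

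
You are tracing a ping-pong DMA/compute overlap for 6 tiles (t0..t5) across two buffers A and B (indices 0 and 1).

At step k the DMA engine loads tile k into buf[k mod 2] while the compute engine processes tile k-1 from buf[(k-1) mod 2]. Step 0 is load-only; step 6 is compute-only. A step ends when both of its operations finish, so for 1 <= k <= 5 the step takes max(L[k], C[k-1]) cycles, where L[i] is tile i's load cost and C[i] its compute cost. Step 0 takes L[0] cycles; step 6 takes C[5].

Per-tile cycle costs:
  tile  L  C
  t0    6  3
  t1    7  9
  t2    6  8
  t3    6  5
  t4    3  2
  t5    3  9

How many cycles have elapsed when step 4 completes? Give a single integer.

end_cycle[4] = 35

step 0: L[0]=6 → dur=6, Σ=6 | A=load:t0 B=idle [load-only]
step 1: L[1]=7 C[0]=3 → dur=7, Σ=13 | A=compute:t0 B=load:t1 [load-bound]
step 2: L[2]=6 C[1]=9 → dur=9, Σ=22 | A=load:t2 B=compute:t1 [compute-bound]
step 3: L[3]=6 C[2]=8 → dur=8, Σ=30 | A=compute:t2 B=load:t3 [compute-bound]
step 4: L[4]=3 C[3]=5 → dur=5, Σ=35 | A=load:t4 B=compute:t3 [compute-bound]
step 5: L[5]=3 C[4]=2 → dur=3, Σ=38 | A=compute:t4 B=load:t5 [load-bound]
step 6: C[5]=9 → dur=9, Σ=47 | A=idle B=compute:t5 [compute-only]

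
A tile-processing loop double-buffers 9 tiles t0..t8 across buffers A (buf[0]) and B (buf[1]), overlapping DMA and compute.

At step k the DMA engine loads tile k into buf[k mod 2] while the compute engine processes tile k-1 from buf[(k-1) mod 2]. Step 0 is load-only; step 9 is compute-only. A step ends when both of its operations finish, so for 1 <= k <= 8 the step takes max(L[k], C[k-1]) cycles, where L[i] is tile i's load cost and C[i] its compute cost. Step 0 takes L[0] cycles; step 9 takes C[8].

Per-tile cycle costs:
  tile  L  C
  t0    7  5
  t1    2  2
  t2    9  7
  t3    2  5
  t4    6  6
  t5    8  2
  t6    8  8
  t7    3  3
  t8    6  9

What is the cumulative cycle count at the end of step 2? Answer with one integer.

k=0 load=t0/7c comp=- wait=7 total=7
k=1 load=t1/2c comp=t0/5c wait=5 total=12
k=2 load=t2/9c comp=t1/2c wait=9 total=21
k=3 load=t3/2c comp=t2/7c wait=7 total=28
k=4 load=t4/6c comp=t3/5c wait=6 total=34
k=5 load=t5/8c comp=t4/6c wait=8 total=42
k=6 load=t6/8c comp=t5/2c wait=8 total=50
k=7 load=t7/3c comp=t6/8c wait=8 total=58
k=8 load=t8/6c comp=t7/3c wait=6 total=64
k=9 load=- comp=t8/9c wait=9 total=73

end_cycle[2] = 21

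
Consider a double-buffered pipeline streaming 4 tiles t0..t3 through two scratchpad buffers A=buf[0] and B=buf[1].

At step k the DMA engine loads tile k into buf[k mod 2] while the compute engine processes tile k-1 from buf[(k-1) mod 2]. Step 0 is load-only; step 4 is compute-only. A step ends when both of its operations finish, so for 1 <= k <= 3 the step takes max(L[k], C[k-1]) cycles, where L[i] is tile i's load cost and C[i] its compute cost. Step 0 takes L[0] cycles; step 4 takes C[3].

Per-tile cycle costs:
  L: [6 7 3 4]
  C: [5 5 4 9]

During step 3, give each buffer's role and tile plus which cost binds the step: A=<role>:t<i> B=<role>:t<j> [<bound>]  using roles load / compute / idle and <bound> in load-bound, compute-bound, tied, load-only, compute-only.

  0. 6=6c; end=6; A:t0 B:-
  1. max(7,5)=7c; end=13; A:t0 B:t1
  2. max(3,5)=5c; end=18; A:t2 B:t1
  3. max(4,4)=4c; end=22; A:t2 B:t3
  4. 9=9c; end=31; A:t2 B:t3

step 3: A=compute:t2 B=load:t3 [tied]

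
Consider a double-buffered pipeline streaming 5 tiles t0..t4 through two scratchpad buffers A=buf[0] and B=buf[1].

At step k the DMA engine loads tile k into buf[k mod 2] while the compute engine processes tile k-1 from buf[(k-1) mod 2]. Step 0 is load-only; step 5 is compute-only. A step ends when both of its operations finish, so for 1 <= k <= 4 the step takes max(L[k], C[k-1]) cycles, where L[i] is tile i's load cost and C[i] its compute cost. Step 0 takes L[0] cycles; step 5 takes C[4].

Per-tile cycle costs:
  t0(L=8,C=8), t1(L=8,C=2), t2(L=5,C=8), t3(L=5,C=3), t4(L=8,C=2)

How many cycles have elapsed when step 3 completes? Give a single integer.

k=0 load=t0/8c comp=- wait=8 total=8
k=1 load=t1/8c comp=t0/8c wait=8 total=16
k=2 load=t2/5c comp=t1/2c wait=5 total=21
k=3 load=t3/5c comp=t2/8c wait=8 total=29
k=4 load=t4/8c comp=t3/3c wait=8 total=37
k=5 load=- comp=t4/2c wait=2 total=39

end_cycle[3] = 29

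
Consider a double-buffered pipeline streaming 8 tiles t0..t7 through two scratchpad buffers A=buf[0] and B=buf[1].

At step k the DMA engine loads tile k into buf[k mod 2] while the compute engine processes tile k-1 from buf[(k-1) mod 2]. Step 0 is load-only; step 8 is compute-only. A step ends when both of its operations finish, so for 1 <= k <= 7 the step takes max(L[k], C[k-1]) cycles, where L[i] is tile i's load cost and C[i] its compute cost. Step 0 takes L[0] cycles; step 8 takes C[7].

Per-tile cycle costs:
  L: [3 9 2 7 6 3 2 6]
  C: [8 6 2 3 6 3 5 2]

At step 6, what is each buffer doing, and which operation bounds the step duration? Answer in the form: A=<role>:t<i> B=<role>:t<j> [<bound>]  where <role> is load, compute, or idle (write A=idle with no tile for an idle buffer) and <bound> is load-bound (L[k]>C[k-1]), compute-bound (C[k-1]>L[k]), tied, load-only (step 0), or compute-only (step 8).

  0. 3=3c; end=3; A:t0 B:-
  1. max(9,8)=9c; end=12; A:t0 B:t1
  2. max(2,6)=6c; end=18; A:t2 B:t1
  3. max(7,2)=7c; end=25; A:t2 B:t3
  4. max(6,3)=6c; end=31; A:t4 B:t3
  5. max(3,6)=6c; end=37; A:t4 B:t5
  6. max(2,3)=3c; end=40; A:t6 B:t5
  7. max(6,5)=6c; end=46; A:t6 B:t7
  8. 2=2c; end=48; A:t6 B:t7

step 6: A=load:t6 B=compute:t5 [compute-bound]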